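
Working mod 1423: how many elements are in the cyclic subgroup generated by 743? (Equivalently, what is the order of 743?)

1422

The order of 743 must divide p − 1 = 1422 = 2 · 3^2 · 79.
Divisors: 1, 2, 3, 6, 9, 18, 79, 158, 237, 474, 711, 1422.
Check each in increasing order: 743^1 ≡ 743;  743^2 ≡ 1348;  743^3 ≡ 1195;  743^6 ≡ 756;  743^9 ≡ 1238;  743^18 ≡ 73;  743^79 ≡ 17;  743^158 ≡ 289;  743^237 ≡ 644;  743^474 ≡ 643;  743^711 ≡ 1422;  743^1422 ≡ 1.
Smallest exponent giving 1 is 1422.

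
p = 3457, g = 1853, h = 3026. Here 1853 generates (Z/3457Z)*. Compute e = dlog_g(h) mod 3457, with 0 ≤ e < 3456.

2366

Baby-step giant-step with m = ceil(sqrt(3456)) = 59.
Baby table (1853^j mod 3457 for j=0..58):
  0:1  1:1853  2:808  3:343  4:2948  5:584  6:111  7:1720
  8:3263  9:46  10:2270  11:2598  12:1950  13:785  14:2665  15:1649
  16:3066  17:1447  18:2116  19:710  20:1970  21:3275  22:1540  23:1595
  24:3257  25:2756  26:879  27:540  28:1547  29:738  30:1999  31:1700
  32:773  33:1171  34:2324  35:2407  36:641  37:2022  38:2835  39:2072
  40:2146  41:988  42:2011  43:3194  44:98  45:1830  46:3130  47:2501
  48:1973  49:1920  50:507  51:2624  52:1730  53:1051  54:1212  55:2243
  56:965  57:876  58:1895
Giant step factor: 1853^(-59) ≡ 3118 (mod 3457).
Scan 3026·3118^i mod 3457 for i = 0, 1, …:
  i=0: 3026   i=1: 915   i=2: 945   i=3: 1146
  i=4: 2147   i=5: 1594   i=6: 2383   i=7: 1101
  i=8: 117   i=9: 1821     …   i=39: 2906
  i=40: 111
Match at i=40, j=6: e = 40·59 + 6 = 2366.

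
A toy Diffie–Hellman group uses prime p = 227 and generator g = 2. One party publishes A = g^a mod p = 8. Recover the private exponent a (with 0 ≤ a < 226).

3

Successive powers of 2 modulo 227:
  2^0=1  2^1=2  2^2=4  2^3=8
So 2^3 ≡ 8 (mod 227), giving a = 3.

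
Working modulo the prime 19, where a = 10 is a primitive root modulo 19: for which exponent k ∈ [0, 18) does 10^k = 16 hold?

Successive powers of 10 modulo 19:
  10^0=1  10^1=10  10^2=5  10^3=12  10^4=6  10^5=3
  10^6=11  10^7=15  10^8=17  10^9=18  10^10=9  10^11=14
  10^12=7  10^13=13  10^14=16
So 10^14 ≡ 16 (mod 19), giving k = 14.

14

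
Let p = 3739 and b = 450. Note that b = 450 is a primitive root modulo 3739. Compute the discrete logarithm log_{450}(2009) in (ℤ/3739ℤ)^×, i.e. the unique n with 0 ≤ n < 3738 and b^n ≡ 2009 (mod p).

Baby-step giant-step with m = ceil(sqrt(3738)) = 62.
Baby table (450^j mod 3739 for j=0..61):
  0:1  1:450  2:594  3:1831  4:1370  5:3304  6:2417  7:3340
  8:3661  9:2290  10:2275  11:3003  12:1571  13:279  14:2163  15:1210
  16:2345  17:852  18:2022  19:1323  20:849  21:672  22:3280  23:2834
  24:301  25:846  26:3061  27:1498  28:1080  29:3669  30:2151  31:3288
  32:2695  33:1314  34:538  35:2804  36:1757  37:1721  38:477  39:1527
  40:2913  41:2200  42:2904  43:1889  44:1297  45:366  46:184  47:542
  48:865  49:394  50:1567  51:2218  52:3526  53:1364  54:604  55:2592
  56:3571  57:2919  58:1161  59:2729  60:1658  61:2039
Giant step factor: 450^(-62) ≡ 2491 (mod 3739).
Scan 2009·2491^i mod 3739 for i = 0, 1, …:
  i=0: 2009   i=1: 1637   i=2: 2257   i=3: 2470
  i=4: 2115   i=5: 214   i=6: 2136   i=7: 179
  i=8: 948   i=9: 2159     …   i=44: 2213
  i=45: 1297
Match at i=45, j=44: n = 45·62 + 44 = 2834.

2834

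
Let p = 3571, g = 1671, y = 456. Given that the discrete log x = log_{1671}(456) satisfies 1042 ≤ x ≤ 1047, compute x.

1044

Compute 1671^1042 mod 3571 = 189, then multiply by 1671 repeatedly:
  1671^1042=189  1671^1043=1571  1671^1044=456
Found 456 at exponent 1044.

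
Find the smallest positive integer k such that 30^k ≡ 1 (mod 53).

The order of 30 must divide p − 1 = 52 = 2^2 · 13.
Divisors: 1, 2, 4, 13, 26, 52.
Check each in increasing order: 30^1 ≡ 30;  30^2 ≡ 52;  30^4 ≡ 1.
Smallest exponent giving 1 is 4.

4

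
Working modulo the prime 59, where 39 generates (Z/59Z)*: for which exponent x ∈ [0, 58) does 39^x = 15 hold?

36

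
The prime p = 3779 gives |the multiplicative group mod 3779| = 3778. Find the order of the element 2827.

The order of 2827 must divide p − 1 = 3778 = 2 · 1889.
Divisors: 1, 2, 1889, 3778.
Check each in increasing order: 2827^1 ≡ 2827;  2827^2 ≡ 3123;  2827^1889 ≡ 3778;  2827^3778 ≡ 1.
Smallest exponent giving 1 is 3778.

3778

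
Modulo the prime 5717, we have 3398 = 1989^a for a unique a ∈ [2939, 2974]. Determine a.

2974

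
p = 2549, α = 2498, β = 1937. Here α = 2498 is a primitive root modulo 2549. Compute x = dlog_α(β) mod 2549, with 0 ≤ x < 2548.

Baby-step giant-step with m = ceil(sqrt(2548)) = 51.
Baby table (2498^j mod 2549 for j=0..50):
  0:1  1:2498  2:52  3:2446  4:155  5:2291  6:413  7:1878
  8:1084  9:794  10:290  11:504  12:2335  13:718  14:1617  15:1650
  16:2516  17:1683  18:833  19:850  20:2532  21:867  22:1665  23:1751
  24:2463  25:1837  26:626  27:1211  28:1964  29:1796  30:168  31:1628
  32:1089  33:539  34:550  35:2538  36:561  37:1977  38:1133  39:844
  40:289  41:555  42:2283  43:821  44:1462  45:1908  46:2103  47:2354
  48:2298  49:56  50:2242
Giant step factor: 2498^(-51) ≡ 955 (mod 2549).
Scan 1937·955^i mod 2549 for i = 0, 1, …:
  i=0: 1937   i=1: 1810   i=2: 328   i=3: 2262
  i=4: 1207   i=5: 537   i=6: 486   i=7: 212
  i=8: 1089
Match at i=8, j=32: x = 8·51 + 32 = 440.

440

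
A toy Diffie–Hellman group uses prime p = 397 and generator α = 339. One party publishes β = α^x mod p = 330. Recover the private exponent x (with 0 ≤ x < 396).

118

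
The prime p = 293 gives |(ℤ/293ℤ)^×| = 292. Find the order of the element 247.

146

The order of 247 must divide p − 1 = 292 = 2^2 · 73.
Divisors: 1, 2, 4, 73, 146, 292.
Check each in increasing order: 247^1 ≡ 247;  247^2 ≡ 65;  247^4 ≡ 123;  247^73 ≡ 292;  247^146 ≡ 1.
Smallest exponent giving 1 is 146.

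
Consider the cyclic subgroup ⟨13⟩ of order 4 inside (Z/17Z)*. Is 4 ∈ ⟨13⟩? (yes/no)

4 ∈ ⟨13⟩ iff 4^4 ≡ 1 (mod 17), since |⟨13⟩| = 4.
4^4 mod 17 = 1.
Since 1 = 1, 4 lies in the subgroup.

yes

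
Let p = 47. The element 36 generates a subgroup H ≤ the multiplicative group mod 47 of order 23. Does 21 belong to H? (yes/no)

yes

⟨36⟩ has order 23; its elements mod 47 are {1, 2, 3, 4, 6, 7, 8, 9, 12, 14, 16, 17, 18, 21, 24, 25, 27, 28, 32, 34, 36, 37, 42}.
21 is in this set.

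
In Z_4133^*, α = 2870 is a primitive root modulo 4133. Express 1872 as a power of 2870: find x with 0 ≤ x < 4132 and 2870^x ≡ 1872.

Baby-step giant-step with m = ceil(sqrt(4132)) = 65.
Baby table (2870^j mod 4133 for j=0..64):
  0:1  1:2870  2:3964  3:2664  4:3763  5:281  6:535  7:2107
  8:511  9:3488  10:434  11:1547  12:1048  13:3069  14:607  15:2097
  16:742  17:1045  18:2725  19:1114  20:2371  21:1852  22:202  23:1120
  24:3059  25:838  26:3787  27:3033  28:612  29:4048  30:4030  31:1966
  32:875  33:2519  34:913  35:4121  36:2757  37:2028  38:1096  39:307
  40:761  41:1846  42:3647  43:2134  44:3607  45:3058  46:2101  47:3956
  48:369  49:982  50:3767  51:3495  52:3992  53:364  54:3164  55:479
  56:2574  57:1709  58:3092  59:489  60:2343  61:19  62:801  63:922
  64:1020
Giant step factor: 2870^(-65) ≡ 3073 (mod 4133).
Scan 1872·3073^i mod 4133 for i = 0, 1, …:
  i=0: 1872   i=1: 3653   i=2: 441   i=3: 3702
  i=4: 2230   i=5: 276   i=6: 883   i=7: 2211
  i=8: 3884   i=9: 3561     …   i=47: 2254
  i=48: 3767
Match at i=48, j=50: x = 48·65 + 50 = 3170.

3170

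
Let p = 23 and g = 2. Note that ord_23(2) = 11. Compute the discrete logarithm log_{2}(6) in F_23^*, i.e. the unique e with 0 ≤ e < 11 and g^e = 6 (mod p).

9

Successive powers of 2 modulo 23:
  2^0=1  2^1=2  2^2=4  2^3=8  2^4=16  2^5=9
  2^6=18  2^7=13  2^8=3  2^9=6
So 2^9 ≡ 6 (mod 23), giving e = 9.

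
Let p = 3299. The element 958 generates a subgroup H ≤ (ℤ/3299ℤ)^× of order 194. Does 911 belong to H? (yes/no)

911 ∈ ⟨958⟩ iff 911^194 ≡ 1 (mod 3299), since |⟨958⟩| = 194.
911^194 mod 3299 = 1.
Since 1 = 1, 911 lies in the subgroup.

yes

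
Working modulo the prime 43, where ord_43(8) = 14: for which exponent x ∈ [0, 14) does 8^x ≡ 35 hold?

8

Successive powers of 8 modulo 43:
  8^0=1  8^1=8  8^2=21  8^3=39  8^4=11  8^5=2
  8^6=16  8^7=42  8^8=35
So 8^8 ≡ 35 (mod 43), giving x = 8.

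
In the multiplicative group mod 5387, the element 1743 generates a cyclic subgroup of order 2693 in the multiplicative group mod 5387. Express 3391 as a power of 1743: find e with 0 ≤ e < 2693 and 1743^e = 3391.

1524

Baby-step giant-step with m = ceil(sqrt(2693)) = 52.
Baby table (1743^j mod 5387 for j=0..51):
  0:1  1:1743  2:5168  3:760  4:4865  5:557  6:1191  7:1918
  8:3134  9:144  10:3190  11:786  12:1700  13:250  14:4790  15:4507
  16:1455  17:4175  18:4575  19:1465  20:57  21:2385  22:3678  23:224
  24:2568  25:4814  26:3243  27:1586  28:867  29:2821  30:4059  31:1706
  32:5321  33:3476  34:3680  35:3710  36:2130  37:947  38:2199  39:2700
  40:3249  41:1270  42:4940  43:1994  44:927  45:5048  46:1693  47:4210
  48:936  49:4574  50:5109  51:276
Giant step factor: 1743^(-52) ≡ 5145 (mod 5387).
Scan 3391·5145^i mod 5387 for i = 0, 1, …:
  i=0: 3391   i=1: 3589   i=2: 4156   i=3: 1617
  i=4: 1937   i=5: 5302   i=6: 4409   i=7: 5035
  i=8: 4379   i=9: 1521     …   i=28: 4869
  i=29: 1455
Match at i=29, j=16: e = 29·52 + 16 = 1524.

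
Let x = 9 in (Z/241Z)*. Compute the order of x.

60

The order of 9 must divide p − 1 = 240 = 2^4 · 3 · 5.
Divisors: 1, 2, 3, 4, 5, 6, 8, 10, 12, 15, 16, 20, 24, 30, 40, 48, 60, 80, 120, 240.
Check each in increasing order: 9^1 ≡ 9;  9^2 ≡ 81;  9^3 ≡ 6;  9^4 ≡ 54;  9^5 ≡ 4;  9^6 ≡ 36;  9^8 ≡ 24;  9^10 ≡ 16;  9^12 ≡ 91;  9^15 ≡ 64;  9^16 ≡ 94;  9^20 ≡ 15;  9^24 ≡ 87;  9^30 ≡ 240;  9^40 ≡ 225;  9^48 ≡ 98;  9^60 ≡ 1.
Smallest exponent giving 1 is 60.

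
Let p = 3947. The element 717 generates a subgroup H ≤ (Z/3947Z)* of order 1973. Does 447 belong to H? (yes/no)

447 ∈ ⟨717⟩ iff 447^1973 ≡ 1 (mod 3947), since |⟨717⟩| = 1973.
447^1973 mod 3947 = 1.
Since 1 = 1, 447 lies in the subgroup.

yes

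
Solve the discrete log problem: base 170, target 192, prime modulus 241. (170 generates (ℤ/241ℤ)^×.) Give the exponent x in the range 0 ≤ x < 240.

Baby-step giant-step with m = ceil(sqrt(240)) = 16.
Baby table (170^j mod 241 for j=0..15):
  0:1  1:170  2:221  3:215  4:159  5:38  6:194  7:204
  8:217  9:17  10:239  11:142  12:40  13:52  14:164  15:165
Giant step factor: 170^(-16) ≡ 100 (mod 241).
Scan 192·100^i mod 241 for i = 0, 1, …:
  i=0: 192   i=1: 161   i=2: 194
Match at i=2, j=6: x = 2·16 + 6 = 38.

38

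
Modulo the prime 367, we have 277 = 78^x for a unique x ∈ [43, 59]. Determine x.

56

Compute 78^43 mod 367 = 185, then multiply by 78 repeatedly:
  78^43=185  78^44=117  78^45=318  78^46=215  78^47=255
  78^48=72  78^49=111  78^50=217  78^51=44  78^52=129
  78^53=153  78^54=190  78^55=140  78^56=277
Found 277 at exponent 56.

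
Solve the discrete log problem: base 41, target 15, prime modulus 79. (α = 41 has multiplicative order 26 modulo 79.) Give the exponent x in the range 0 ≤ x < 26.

5

Successive powers of 41 modulo 79:
  41^0=1  41^1=41  41^2=22  41^3=33  41^4=10  41^5=15
So 41^5 ≡ 15 (mod 79), giving x = 5.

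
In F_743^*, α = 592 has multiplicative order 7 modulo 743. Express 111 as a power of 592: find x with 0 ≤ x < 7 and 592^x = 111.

3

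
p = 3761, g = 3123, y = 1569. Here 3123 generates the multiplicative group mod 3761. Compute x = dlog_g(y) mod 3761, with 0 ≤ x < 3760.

1373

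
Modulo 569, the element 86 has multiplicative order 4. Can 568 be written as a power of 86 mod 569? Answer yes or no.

⟨86⟩ has order 4; its elements mod 569 are {1, 86, 483, 568}.
568 is in this set.

yes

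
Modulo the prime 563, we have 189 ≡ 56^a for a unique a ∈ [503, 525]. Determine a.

Compute 56^503 mod 563 = 540, then multiply by 56 repeatedly:
  56^503=540  56^504=401  56^505=499  56^506=357  56^507=287
  56^508=308  56^509=358  56^510=343  56^511=66  56^512=318
  56^513=355  56^514=175  56^515=229  56^516=438  56^517=319
  56^518=411  56^519=496  56^520=189
Found 189 at exponent 520.

520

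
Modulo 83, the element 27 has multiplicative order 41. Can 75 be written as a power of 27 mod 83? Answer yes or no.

yes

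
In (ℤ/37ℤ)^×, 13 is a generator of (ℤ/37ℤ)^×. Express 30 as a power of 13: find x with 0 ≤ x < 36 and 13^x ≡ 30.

Successive powers of 13 modulo 37:
  13^0=1  13^1=13  13^2=21  13^3=14  13^4=34  13^5=35
  13^6=11  13^7=32  13^8=9  13^9=6  13^10=4  13^11=15
  13^12=10  13^13=19  13^14=25  13^15=29  13^16=7  13^17=17
  13^18=36  13^19=24  13^20=16  13^21=23  13^22=3  13^23=2
  13^24=26  13^25=5  13^26=28  13^27=31  13^28=33  13^29=22
  13^30=27  13^31=18  13^32=12  13^33=8  13^34=30
So 13^34 ≡ 30 (mod 37), giving x = 34.

34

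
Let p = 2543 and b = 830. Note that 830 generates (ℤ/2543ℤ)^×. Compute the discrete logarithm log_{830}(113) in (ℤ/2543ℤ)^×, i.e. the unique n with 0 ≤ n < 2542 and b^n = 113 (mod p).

Baby-step giant-step with m = ceil(sqrt(2542)) = 51.
Baby table (830^j mod 2543 for j=0..50):
  0:1  1:830  2:2290  3:1079  4:434  5:1657  6:2090  7:374
  8:174  9:2012  10:1752  11:2107  12:1769  13:959  14:11  15:1501
  16:2303  17:1697  18:2231  19:426  20:103  21:1571  22:1914  23:1788
  24:1471  25:290  26:1658  27:377  28:121  29:1253  30:2446  31:866
  32:1654  33:2143  34:1133  35:2023  36:710  37:1867  38:923  39:647
  40:437  41:1604  42:1331  43:1068  44:1476  45:1897  46:393  47:686
  48:2291  49:1909  50:181
Giant step factor: 830^(-51) ≡ 224 (mod 2543).
Scan 113·224^i mod 2543 for i = 0, 1, …:
  i=0: 113   i=1: 2425   i=2: 1541   i=3: 1879
  i=4: 1301   i=5: 1522   i=6: 166   i=7: 1582
  i=8: 891   i=9: 1230     …   i=45: 2386
  i=46: 434
Match at i=46, j=4: n = 46·51 + 4 = 2350.

2350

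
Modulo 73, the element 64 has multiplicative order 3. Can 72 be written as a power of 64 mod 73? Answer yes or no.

no

⟨64⟩ has order 3; its elements mod 73 are {1, 8, 64}.
72 is not in this set.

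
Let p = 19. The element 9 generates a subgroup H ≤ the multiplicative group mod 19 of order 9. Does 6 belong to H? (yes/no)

yes

⟨9⟩ has order 9; its elements mod 19 are {1, 4, 5, 6, 7, 9, 11, 16, 17}.
6 is in this set.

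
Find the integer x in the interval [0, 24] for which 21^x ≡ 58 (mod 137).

15

Compute 21^0 mod 137 = 1, then multiply by 21 repeatedly:
  21^0=1  21^1=21  21^2=30  21^3=82  21^4=78
  21^5=131  21^6=11  21^7=94  21^8=56  21^9=80
  21^10=36  21^11=71  21^12=121  21^13=75  21^14=68
  21^15=58
Found 58 at exponent 15.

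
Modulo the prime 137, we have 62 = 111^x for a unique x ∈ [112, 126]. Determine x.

117

Compute 111^112 mod 137 = 74, then multiply by 111 repeatedly:
  111^112=74  111^113=131  111^114=19  111^115=54  111^116=103
  111^117=62
Found 62 at exponent 117.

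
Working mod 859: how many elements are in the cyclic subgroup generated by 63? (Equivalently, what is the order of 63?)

429

The order of 63 must divide p − 1 = 858 = 2 · 3 · 11 · 13.
Divisors: 1, 2, 3, 6, 11, 13, 22, 26, 33, 39, 66, 78, 143, 286, 429, 858.
Check each in increasing order: 63^1 ≡ 63;  63^2 ≡ 533;  63^3 ≡ 78;  63^6 ≡ 71;  63^11 ≡ 230;  63^13 ≡ 612;  63^22 ≡ 501;  63^26 ≡ 20;  63^33 ≡ 124;  63^39 ≡ 214;  63^66 ≡ 773;  63^78 ≡ 269;  63^143 ≡ 260;  63^286 ≡ 598;  63^429 ≡ 1.
Smallest exponent giving 1 is 429.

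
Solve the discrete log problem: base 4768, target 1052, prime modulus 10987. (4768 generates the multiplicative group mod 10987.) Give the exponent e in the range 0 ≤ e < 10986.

6583

Baby-step giant-step with m = ceil(sqrt(10986)) = 105.
Baby table (4768^j mod 10987 for j=0..104):
  0:1  1:4768  2:1721  3:9426  4:6338  5:5334  6:8594  7:5669
  8:1772  9:10880  10:6213  11:2632  12:2222  13:3028  14:586  15:3350
  16:8689  17:8162  18:462  19:5416  20:4038  21:3960  22:5614  23:3220
  24:4121  25:4172  26:5626  27:5501  28:2799  29:7414  30:4773  31:3587
  32:7044  33:9520  34:4063  35:2303  36:4691  37:8143  38:8753  39:5678
  40:736  41:4395  42:3151  43:4739  44:6280  45:3465  46:7659  47:8311
  48:7726  49:9144  50:2176  51:3440  52:9316  53:9234  54:2803  55:4512
  56:670  57:8330  58:10422  59:8882  60:5478  61:3005  62:792  63:7715
  64:644  65:5219  66:9624  67:5520  68:5495  69:7152  70:8075  71:3152
  72:9507  73:8001  74:1904  75:3010  76:2658  77:5333  78:3826  79:3948
  80:3333  81:4542  82:879  83:5025  84:7540  85:1256  86:693  87:8124
  88:6057  89:5940  90:8421  91:4830  92:688  93:6258  94:8439  95:2758
  96:9692  97:134  98:1666  99:10874  100:10566  101:3293  102:601  103:8948
  104:1543
Giant step factor: 4768^(-105) ≡ 2815 (mod 10987).
Scan 1052·2815^i mod 10987 for i = 0, 1, …:
  i=0: 1052   i=1: 5877   i=2: 8320   i=3: 7503
  i=4: 3931   i=5: 1856   i=6: 5815   i=7: 9582
  i=8: 245   i=9: 8481     …   i=61: 4343
  i=62: 8001
Match at i=62, j=73: e = 62·105 + 73 = 6583.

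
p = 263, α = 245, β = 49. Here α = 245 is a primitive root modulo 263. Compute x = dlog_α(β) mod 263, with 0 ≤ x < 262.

146

Baby-step giant-step with m = ceil(sqrt(262)) = 17.
Baby table (245^j mod 263 for j=0..16):
  0:1  1:245  2:61  3:217  4:39  5:87  6:12  7:47
  8:206  9:237  10:205  11:255  12:144  13:38  14:105  15:214
  16:93
Giant step factor: 245^(-17) ≡ 63 (mod 263).
Scan 49·63^i mod 263 for i = 0, 1, …:
  i=0: 49   i=1: 194   i=2: 124   i=3: 185
  i=4: 83   i=5: 232   i=6: 151   i=7: 45
  i=8: 205
Match at i=8, j=10: x = 8·17 + 10 = 146.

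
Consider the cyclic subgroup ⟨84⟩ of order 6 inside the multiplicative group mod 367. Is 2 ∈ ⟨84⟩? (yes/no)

no

⟨84⟩ has order 6; its elements mod 367 are {1, 83, 84, 283, 284, 366}.
2 is not in this set.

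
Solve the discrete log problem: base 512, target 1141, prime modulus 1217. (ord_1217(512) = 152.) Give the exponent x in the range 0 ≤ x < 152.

84

Baby-step giant-step with m = ceil(sqrt(152)) = 13.
Baby table (512^j mod 1217 for j=0..12):
  0:1  1:512  2:489  3:883  4:589  5:969  6:809  7:428
  8:76  9:1185  10:654  11:173  12:952
Giant step factor: 512^(-13) ≡ 903 (mod 1217).
Scan 1141·903^i mod 1217 for i = 0, 1, …:
  i=0: 1141   i=1: 741   i=2: 990   i=3: 692
  i=4: 555   i=5: 978   i=6: 809
Match at i=6, j=6: x = 6·13 + 6 = 84.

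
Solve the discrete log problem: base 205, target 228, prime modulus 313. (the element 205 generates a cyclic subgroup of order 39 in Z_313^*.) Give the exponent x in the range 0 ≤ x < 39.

Successive powers of 205 modulo 313:
  205^0=1  205^1=205  205^2=83  205^3=113  205^4=3  205^5=302
  205^6=249  205^7=26  205^8=9  205^9=280  205^10=121  205^11=78
  205^12=27  205^13=214  205^14=50  205^15=234  205^16=81  205^17=16
  205^18=150  205^19=76  205^20=243  205^21=48  205^22=137  205^23=228
So 205^23 ≡ 228 (mod 313), giving x = 23.

23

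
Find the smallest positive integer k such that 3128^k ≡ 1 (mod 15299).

The order of 3128 must divide p − 1 = 15298 = 2 · 7649.
Divisors: 1, 2, 7649, 15298.
Check each in increasing order: 3128^1 ≡ 3128;  3128^2 ≡ 8323;  3128^7649 ≡ 1.
Smallest exponent giving 1 is 7649.

7649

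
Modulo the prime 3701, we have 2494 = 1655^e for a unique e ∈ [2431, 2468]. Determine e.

Compute 1655^2431 mod 3701 = 2554, then multiply by 1655 repeatedly:
  1655^2431=2554  1655^2432=328  1655^2433=2494
Found 2494 at exponent 2433.

2433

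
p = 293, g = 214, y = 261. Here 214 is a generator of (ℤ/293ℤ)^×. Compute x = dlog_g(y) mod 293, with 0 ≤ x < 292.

Baby-step giant-step with m = ceil(sqrt(292)) = 18.
Baby table (214^j mod 293 for j=0..17):
  0:1  1:214  2:88  3:80  4:126  5:8  6:247  7:118
  8:54  9:129  10:64  11:218  12:65  13:139  14:153  15:219
  16:279  17:227
Giant step factor: 214^(-18) ≡ 83 (mod 293).
Scan 261·83^i mod 293 for i = 0, 1, …:
  i=0: 261   i=1: 274   i=2: 181   i=3: 80
Match at i=3, j=3: x = 3·18 + 3 = 57.

57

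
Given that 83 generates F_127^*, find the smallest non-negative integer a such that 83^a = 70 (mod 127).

116

Baby-step giant-step with m = ceil(sqrt(126)) = 12.
Baby table (83^j mod 127 for j=0..11):
  0:1  1:83  2:31  3:33  4:72  5:7  6:73  7:90
  8:104  9:123  10:49  11:3
Giant step factor: 83^(-12) ≡ 76 (mod 127).
Scan 70·76^i mod 127 for i = 0, 1, …:
  i=0: 70   i=1: 113   i=2: 79   i=3: 35
  i=4: 120   i=5: 103   i=6: 81   i=7: 60
  i=8: 115   i=9: 104
Match at i=9, j=8: a = 9·12 + 8 = 116.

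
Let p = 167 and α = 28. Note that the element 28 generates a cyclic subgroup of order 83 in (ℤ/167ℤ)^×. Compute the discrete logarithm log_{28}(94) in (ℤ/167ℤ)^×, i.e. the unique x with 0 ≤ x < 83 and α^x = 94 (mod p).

Baby-step giant-step with m = ceil(sqrt(83)) = 10.
Baby table (28^j mod 167 for j=0..9):
  0:1  1:28  2:116  3:75  4:96  5:16  6:114  7:19
  8:31  9:33
Giant step factor: 28^(-10) ≡ 152 (mod 167).
Scan 94·152^i mod 167 for i = 0, 1, …:
  i=0: 94   i=1: 93   i=2: 108   i=3: 50
  i=4: 85   i=5: 61   i=6: 87   i=7: 31
Match at i=7, j=8: x = 7·10 + 8 = 78.

78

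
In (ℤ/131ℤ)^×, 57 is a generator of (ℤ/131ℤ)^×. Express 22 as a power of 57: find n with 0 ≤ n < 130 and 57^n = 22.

Baby-step giant-step with m = ceil(sqrt(130)) = 12.
Baby table (57^j mod 131 for j=0..11):
  0:1  1:57  2:105  3:90  4:21  5:18  6:109  7:56
  8:48  9:116  10:62  11:128
Giant step factor: 57^(-12) ≡ 36 (mod 131).
Scan 22·36^i mod 131 for i = 0, 1, …:
  i=0: 22   i=1: 6   i=2: 85   i=3: 47
  i=4: 120   i=5: 128
Match at i=5, j=11: n = 5·12 + 11 = 71.

71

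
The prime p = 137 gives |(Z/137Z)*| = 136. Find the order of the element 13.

The order of 13 must divide p − 1 = 136 = 2^3 · 17.
Divisors: 1, 2, 4, 8, 17, 34, 68, 136.
Check each in increasing order: 13^1 ≡ 13;  13^2 ≡ 32;  13^4 ≡ 65;  13^8 ≡ 115;  13^17 ≡ 127;  13^34 ≡ 100;  13^68 ≡ 136;  13^136 ≡ 1.
Smallest exponent giving 1 is 136.

136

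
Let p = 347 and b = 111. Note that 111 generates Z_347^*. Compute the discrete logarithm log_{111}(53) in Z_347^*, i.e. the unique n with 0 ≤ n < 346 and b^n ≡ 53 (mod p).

162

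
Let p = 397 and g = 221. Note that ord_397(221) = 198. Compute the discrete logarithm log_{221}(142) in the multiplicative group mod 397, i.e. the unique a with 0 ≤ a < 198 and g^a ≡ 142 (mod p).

39

Baby-step giant-step with m = ceil(sqrt(198)) = 15.
Baby table (221^j mod 397 for j=0..14):
  0:1  1:221  2:10  3:225  4:100  5:265  6:206  7:268
  8:75  9:298  10:353  11:201  12:354  13:25  14:364
Giant step factor: 221^(-15) ≡ 27 (mod 397).
Scan 142·27^i mod 397 for i = 0, 1, …:
  i=0: 142   i=1: 261   i=2: 298
Match at i=2, j=9: a = 2·15 + 9 = 39.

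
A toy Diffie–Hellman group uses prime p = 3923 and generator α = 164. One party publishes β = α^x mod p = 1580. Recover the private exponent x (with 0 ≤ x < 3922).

1318

Baby-step giant-step with m = ceil(sqrt(3922)) = 63.
Baby table (164^j mod 3923 for j=0..62):
  0:1  1:164  2:3358  3:1492  4:1462  5:465  6:1723  7:116
  8:3332  9:1151  10:460  11:903  12:2941  13:3718  14:1687  15:2058
  16:134  17:2361  18:2750  19:3778  20:3681  21:3465  22:3348  23:3775
  24:3189  25:1237  26:2795  27:3312  28:1794  29:3914  30:2447  31:1162
  32:2264  33:2534  34:3661  35:185  36:2879  37:1396  38:1410  39:3706
  40:3642  41:992  42:1845  43:509  44:1093  45:2717  46:2289  47:2711
  48:1305  49:2178  50:199  51:1252  52:1332  53:2683  54:636  55:2306
  56:1576  57:3469  58:81  59:1515  60:1311  61:3162  62:732
Giant step factor: 164^(-63) ≡ 3176 (mod 3923).
Scan 1580·3176^i mod 3923 for i = 0, 1, …:
  i=0: 1580   i=1: 563   i=2: 3123   i=3: 1304
  i=4: 2739   i=5: 1773   i=6: 1543   i=7: 741
  i=8: 3539   i=9: 469     …   i=19: 2694
  i=20: 81
Match at i=20, j=58: x = 20·63 + 58 = 1318.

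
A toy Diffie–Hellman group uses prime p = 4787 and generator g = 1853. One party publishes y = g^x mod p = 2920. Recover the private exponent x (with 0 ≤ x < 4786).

1285

Baby-step giant-step with m = ceil(sqrt(4786)) = 70.
Baby table (1853^j mod 4787 for j=0..69):
  0:1  1:1853  2:1330  3:3972  4:2497  5:2699  6:3619  7:4207
  8:2335  9:4094  10:3574  11:2201  12:4716  13:2473  14:1310  15:421
  16:4619  17:4638  18:1549  19:2884  20:1760  21:1333  22:4744  23:1700
  24:254  25:1536  26:2730  27:3618  28:2354  29:1005  30:122  31:1077
  32:4289  33:1097  34:3053  35:3762  36:1114  37:1045  38:2437  39:1620
  40:411  41:450  42:912  43:125  44:1849  45:3492  46:3439  47:970
  48:2285  49:2397  50:4092  51:4655  52:4328  53:1559  54:2266  55:699
  56:2757  57:992  58:4755  59:2935  60:523  61:2145  62:1475  63:4585
  64:3867  65:4199  66:1872  67:3028  68:520  69:1373
Giant step factor: 1853^(-70) ≡ 4393 (mod 4787).
Scan 2920·4393^i mod 4787 for i = 0, 1, …:
  i=0: 2920   i=1: 3187   i=2: 3303   i=3: 682
  i=4: 4151   i=5: 1660   i=6: 1779   i=7: 2763
  i=8: 2814   i=9: 1868     …   i=17: 69
  i=18: 1536
Match at i=18, j=25: x = 18·70 + 25 = 1285.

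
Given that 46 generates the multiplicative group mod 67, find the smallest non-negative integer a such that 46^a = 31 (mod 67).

13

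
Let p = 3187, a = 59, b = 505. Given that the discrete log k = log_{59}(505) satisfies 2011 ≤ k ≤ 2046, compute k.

2023

Compute 59^2011 mod 3187 = 2839, then multiply by 59 repeatedly:
  59^2011=2839  59^2012=1777  59^2013=2859  59^2014=2957  59^2015=2365
  59^2016=2494  59^2017=544  59^2018=226  59^2019=586  59^2020=2704
  59^2021=186  59^2022=1413  59^2023=505
Found 505 at exponent 2023.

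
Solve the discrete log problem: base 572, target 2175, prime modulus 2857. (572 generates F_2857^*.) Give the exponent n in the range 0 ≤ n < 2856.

1619

Baby-step giant-step with m = ceil(sqrt(2856)) = 54.
Baby table (572^j mod 2857 for j=0..53):
  0:1  1:572  2:1486  3:1463  4:2592  5:2698  6:476  7:857
  8:1657  9:2137  10:2425  11:1455  12:873  13:2238  14:200  15:120
  16:72  17:1186  18:1283  19:2484  20:919  21:2837  22:2845  23:1707
  24:2167  25:2443  26:323  27:1908  28:2  29:1144  30:115  31:69
  32:2327  33:2539  34:952  35:1714  36:457  37:1417  38:1993  39:53
  40:1746  41:1619  42:400  43:240  44:144  45:2372  46:2566  47:2111
  48:1838  49:2817  50:2833  51:557  52:1477  53:2029
Giant step factor: 572^(-54) ≡ 1800 (mod 2857).
Scan 2175·1800^i mod 2857 for i = 0, 1, …:
  i=0: 2175   i=1: 910   i=2: 939   i=3: 1713
  i=4: 697   i=5: 377   i=6: 1491   i=7: 1077
  i=8: 1554   i=9: 197     …   i=28: 2228
  i=29: 2029
Match at i=29, j=53: n = 29·54 + 53 = 1619.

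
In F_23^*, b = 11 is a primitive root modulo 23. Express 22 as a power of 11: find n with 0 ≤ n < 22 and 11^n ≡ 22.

Successive powers of 11 modulo 23:
  11^0=1  11^1=11  11^2=6  11^3=20  11^4=13  11^5=5
  11^6=9  11^7=7  11^8=8  11^9=19  11^10=2  11^11=22
So 11^11 ≡ 22 (mod 23), giving n = 11.

11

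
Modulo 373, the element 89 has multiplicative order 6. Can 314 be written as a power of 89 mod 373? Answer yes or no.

⟨89⟩ has order 6; its elements mod 373 are {1, 88, 89, 284, 285, 372}.
314 is not in this set.

no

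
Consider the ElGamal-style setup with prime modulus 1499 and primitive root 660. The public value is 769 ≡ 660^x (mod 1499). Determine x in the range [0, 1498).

Baby-step giant-step with m = ceil(sqrt(1498)) = 39.
Baby table (660^j mod 1499 for j=0..38):
  0:1  1:660  2:890  3:1291  4:628  5:756  6:1292  7:1288
  8:147  9:1084  10:417  11:903  12:877  13:206  14:1050  15:462
  16:623  17:454  18:1339  19:829  20:5  21:302  22:1452  23:459
  24:142  25:782  26:464  27:444  28:735  29:923  30:586  31:18
  32:1387  33:1030  34:753  35:811  36:117  37:771  38:699
Giant step factor: 660^(-39) ≡ 626 (mod 1499).
Scan 769·626^i mod 1499 for i = 0, 1, …:
  i=0: 769   i=1: 215   i=2: 1179   i=3: 546
  i=4: 24   i=5: 34   i=6: 298   i=7: 672
  i=8: 952   i=9: 849   i=10: 828   i=11: 1173
  i=12: 1287   i=13: 699
Match at i=13, j=38: x = 13·39 + 38 = 545.

545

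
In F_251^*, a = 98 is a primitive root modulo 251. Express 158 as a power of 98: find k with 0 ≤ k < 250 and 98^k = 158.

167

Baby-step giant-step with m = ceil(sqrt(250)) = 16.
Baby table (98^j mod 251 for j=0..15):
  0:1  1:98  2:66  3:193  4:89  5:188  6:101  7:109
  8:140  9:166  10:204  11:163  12:161  13:216  14:84  15:200
Giant step factor: 98^(-16) ≡ 194 (mod 251).
Scan 158·194^i mod 251 for i = 0, 1, …:
  i=0: 158   i=1: 30   i=2: 47   i=3: 82
  i=4: 95   i=5: 107   i=6: 176   i=7: 8
  i=8: 46   i=9: 139   i=10: 109
Match at i=10, j=7: k = 10·16 + 7 = 167.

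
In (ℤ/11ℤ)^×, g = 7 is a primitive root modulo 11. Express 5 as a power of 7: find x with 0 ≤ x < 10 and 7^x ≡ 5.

Successive powers of 7 modulo 11:
  7^0=1  7^1=7  7^2=5
So 7^2 ≡ 5 (mod 11), giving x = 2.

2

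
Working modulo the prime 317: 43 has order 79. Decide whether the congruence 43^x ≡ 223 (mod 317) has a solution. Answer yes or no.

yes

223 ∈ ⟨43⟩ iff 223^79 ≡ 1 (mod 317), since |⟨43⟩| = 79.
223^79 mod 317 = 1.
Since 1 = 1, 223 lies in the subgroup.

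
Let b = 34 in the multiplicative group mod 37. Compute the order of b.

9

The order of 34 must divide p − 1 = 36 = 2^2 · 3^2.
Divisors: 1, 2, 3, 4, 6, 9, 12, 18, 36.
Check each in increasing order: 34^1 ≡ 34;  34^2 ≡ 9;  34^3 ≡ 10;  34^4 ≡ 7;  34^6 ≡ 26;  34^9 ≡ 1.
Smallest exponent giving 1 is 9.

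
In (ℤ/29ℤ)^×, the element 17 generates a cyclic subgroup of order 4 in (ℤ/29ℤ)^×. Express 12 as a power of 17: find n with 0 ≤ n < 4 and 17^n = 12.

3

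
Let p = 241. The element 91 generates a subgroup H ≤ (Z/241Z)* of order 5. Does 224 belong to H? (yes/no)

⟨91⟩ has order 5; its elements mod 241 are {1, 87, 91, 98, 205}.
224 is not in this set.

no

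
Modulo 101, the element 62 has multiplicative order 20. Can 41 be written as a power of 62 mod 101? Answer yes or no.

41 ∈ ⟨62⟩ iff 41^20 ≡ 1 (mod 101), since |⟨62⟩| = 20.
41^20 mod 101 = 1.
Since 1 = 1, 41 lies in the subgroup.

yes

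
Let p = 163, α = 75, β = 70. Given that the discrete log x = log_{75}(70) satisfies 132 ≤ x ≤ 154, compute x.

Compute 75^132 mod 163 = 77, then multiply by 75 repeatedly:
  75^132=77  75^133=70
Found 70 at exponent 133.

133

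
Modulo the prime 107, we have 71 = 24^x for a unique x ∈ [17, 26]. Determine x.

23

Compute 24^17 mod 107 = 96, then multiply by 24 repeatedly:
  24^17=96  24^18=57  24^19=84  24^20=90  24^21=20
  24^22=52  24^23=71
Found 71 at exponent 23.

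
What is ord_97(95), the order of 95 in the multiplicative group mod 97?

48

The order of 95 must divide p − 1 = 96 = 2^5 · 3.
Divisors: 1, 2, 3, 4, 6, 8, 12, 16, 24, 32, 48, 96.
Check each in increasing order: 95^1 ≡ 95;  95^2 ≡ 4;  95^3 ≡ 89;  95^4 ≡ 16;  95^6 ≡ 64;  95^8 ≡ 62;  95^12 ≡ 22;  95^16 ≡ 61;  95^24 ≡ 96;  95^32 ≡ 35;  95^48 ≡ 1.
Smallest exponent giving 1 is 48.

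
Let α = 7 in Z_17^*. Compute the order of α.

16

The order of 7 must divide p − 1 = 16 = 2^4.
Divisors: 1, 2, 4, 8, 16.
Check each in increasing order: 7^1 ≡ 7;  7^2 ≡ 15;  7^4 ≡ 4;  7^8 ≡ 16;  7^16 ≡ 1.
Smallest exponent giving 1 is 16.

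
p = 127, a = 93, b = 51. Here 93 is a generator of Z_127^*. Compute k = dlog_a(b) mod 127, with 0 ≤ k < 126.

Baby-step giant-step with m = ceil(sqrt(126)) = 12.
Baby table (93^j mod 127 for j=0..11):
  0:1  1:93  2:13  3:66  4:42  5:96  6:38  7:105
  8:113  9:95  10:72  11:92
Giant step factor: 93^(-12) ≡ 100 (mod 127).
Scan 51·100^i mod 127 for i = 0, 1, …:
  i=0: 51   i=1: 20   i=2: 95
Match at i=2, j=9: k = 2·12 + 9 = 33.

33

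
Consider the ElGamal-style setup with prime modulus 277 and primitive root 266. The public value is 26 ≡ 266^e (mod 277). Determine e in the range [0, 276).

33

Baby-step giant-step with m = ceil(sqrt(276)) = 17.
Baby table (266^j mod 277 for j=0..16):
  0:1  1:266  2:121  3:54  4:237  5:163  6:146  7:56
  8:215  9:128  10:254  11:253  12:264  13:143  14:89  15:129
  16:243
Giant step factor: 266^(-17) ≡ 20 (mod 277).
Scan 26·20^i mod 277 for i = 0, 1, …:
  i=0: 26   i=1: 243
Match at i=1, j=16: e = 1·17 + 16 = 33.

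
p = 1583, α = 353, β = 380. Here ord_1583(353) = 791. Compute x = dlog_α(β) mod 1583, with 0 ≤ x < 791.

599

Baby-step giant-step with m = ceil(sqrt(791)) = 29.
Baby table (353^j mod 1583 for j=0..28):
  0:1  1:353  2:1135  3:156  4:1246  5:1347  6:591  7:1250
  8:1176  9:382  10:291  11:1411  12:1021  13:1072  14:79  15:976
  16:1017  17:1243  18:288  19:352  20:782  21:604  22:1090  23:101
  24:827  25:659  26:1509  27:789  28:1492
Giant step factor: 353^(-29) ≡ 612 (mod 1583).
Scan 380·612^i mod 1583 for i = 0, 1, …:
  i=0: 380   i=1: 1442   i=2: 773   i=3: 1342
  i=4: 1310   i=5: 722   i=6: 207   i=7: 44
  i=8: 17   i=9: 906     …   i=19: 73
  i=20: 352
Match at i=20, j=19: x = 20·29 + 19 = 599.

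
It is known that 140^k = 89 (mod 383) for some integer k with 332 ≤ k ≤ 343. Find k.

339

Compute 140^332 mod 383 = 350, then multiply by 140 repeatedly:
  140^332=350  140^333=359  140^334=87  140^335=307  140^336=84
  140^337=270  140^338=266  140^339=89
Found 89 at exponent 339.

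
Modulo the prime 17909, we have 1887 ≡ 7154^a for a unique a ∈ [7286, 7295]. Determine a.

7291

Compute 7154^7286 mod 17909 = 13009, then multiply by 7154 repeatedly:
  7154^7286=13009  7154^7287=11222  7154^7288=14050  7154^7289=8392  7154^7290=5400
  7154^7291=1887
Found 1887 at exponent 7291.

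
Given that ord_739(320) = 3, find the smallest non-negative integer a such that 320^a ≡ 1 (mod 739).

Successive powers of 320 modulo 739:
  320^0=1
So 320^0 ≡ 1 (mod 739), giving a = 0.

0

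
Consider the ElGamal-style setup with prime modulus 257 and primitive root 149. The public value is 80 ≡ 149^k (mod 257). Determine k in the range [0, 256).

Baby-step giant-step with m = ceil(sqrt(256)) = 16.
Baby table (149^j mod 257 for j=0..15):
  0:1  1:149  2:99  3:102  4:35  5:75  6:124  7:229
  8:197  9:55  10:228  11:48  12:213  13:126  14:13  15:138
Giant step factor: 149^(-16) ≡ 129 (mod 257).
Scan 80·129^i mod 257 for i = 0, 1, …:
  i=0: 80   i=1: 40   i=2: 20   i=3: 10
  i=4: 5   i=5: 131   i=6: 194   i=7: 97
  i=8: 177   i=9: 217   i=10: 237   i=11: 247
  i=12: 252   i=13: 126
Match at i=13, j=13: k = 13·16 + 13 = 221.

221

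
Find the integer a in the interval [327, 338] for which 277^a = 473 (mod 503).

338

Compute 277^327 mod 503 = 404, then multiply by 277 repeatedly:
  277^327=404  277^328=242  277^329=135  277^330=173  277^331=136
  277^332=450  277^333=409  277^334=118  277^335=494  277^336=22
  277^337=58  277^338=473
Found 473 at exponent 338.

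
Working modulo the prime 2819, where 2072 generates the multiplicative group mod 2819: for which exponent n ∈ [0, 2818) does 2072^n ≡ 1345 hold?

691

Baby-step giant-step with m = ceil(sqrt(2818)) = 54.
Baby table (2072^j mod 2819 for j=0..53):
  0:1  1:2072  2:2666  3:1531  4:857  5:2553  6:1372  7:1232
  8:1509  9:377  10:281  11:1518  12:2111  13:1723  14:1202  15:1367
  16:2148  17:2274  18:1179  19:1634  20:29  21:889  22:1201  23:2114
  24:2301  25:743  26:322  27:1900  28:1476  29:2476  30:2511  31:1737
  32:2020  33:2044  34:1030  35:177  36:274  37:1109  38:363  39:2282
  40:841  41:410  42:1001  43:2107  44:1892  45:1814  46:881  47:1539
  48:519  49:1329  50:2344  51:2450  52:2200  53:77
Giant step factor: 2072^(-54) ≡ 2720 (mod 2819).
Scan 1345·2720^i mod 2819 for i = 0, 1, …:
  i=0: 1345   i=1: 2157   i=2: 701   i=3: 1076
  i=4: 598   i=5: 2816   i=6: 297   i=7: 1606
  i=8: 1689   i=9: 1929   i=10: 721   i=11: 1915
  i=12: 2107
Match at i=12, j=43: n = 12·54 + 43 = 691.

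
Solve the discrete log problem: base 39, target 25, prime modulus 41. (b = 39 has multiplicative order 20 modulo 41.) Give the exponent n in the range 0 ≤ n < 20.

14

Successive powers of 39 modulo 41:
  39^0=1  39^1=39  39^2=4  39^3=33  39^4=16  39^5=9
  39^6=23  39^7=36  39^8=10  39^9=21  39^10=40  39^11=2
  39^12=37  39^13=8  39^14=25
So 39^14 ≡ 25 (mod 41), giving n = 14.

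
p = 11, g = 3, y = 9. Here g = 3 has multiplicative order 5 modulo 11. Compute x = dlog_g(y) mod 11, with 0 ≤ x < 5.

Successive powers of 3 modulo 11:
  3^0=1  3^1=3  3^2=9
So 3^2 ≡ 9 (mod 11), giving x = 2.

2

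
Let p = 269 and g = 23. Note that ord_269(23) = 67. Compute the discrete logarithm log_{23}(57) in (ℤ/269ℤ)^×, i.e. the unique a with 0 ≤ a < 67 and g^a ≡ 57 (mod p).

Baby-step giant-step with m = ceil(sqrt(67)) = 9.
Baby table (23^j mod 269 for j=0..8):
  0:1  1:23  2:260  3:62  4:81  5:249  6:78  7:180
  8:105
Giant step factor: 23^(-9) ≡ 224 (mod 269).
Scan 57·224^i mod 269 for i = 0, 1, …:
  i=0: 57   i=1: 125   i=2: 24   i=3: 265
  i=4: 180
Match at i=4, j=7: a = 4·9 + 7 = 43.

43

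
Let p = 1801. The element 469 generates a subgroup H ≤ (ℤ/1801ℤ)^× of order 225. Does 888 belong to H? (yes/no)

888 ∈ ⟨469⟩ iff 888^225 ≡ 1 (mod 1801), since |⟨469⟩| = 225.
888^225 mod 1801 = 1.
Since 1 = 1, 888 lies in the subgroup.

yes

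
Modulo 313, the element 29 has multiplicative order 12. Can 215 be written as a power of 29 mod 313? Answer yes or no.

yes

⟨29⟩ has order 12; its elements mod 313 are {1, 25, 29, 54, 98, 99, 214, 215, 259, 284, 288, 312}.
215 is in this set.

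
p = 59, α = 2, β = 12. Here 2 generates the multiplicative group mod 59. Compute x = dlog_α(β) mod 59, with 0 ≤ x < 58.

Baby-step giant-step with m = ceil(sqrt(58)) = 8.
Baby table (2^j mod 59 for j=0..7):
  0:1  1:2  2:4  3:8  4:16  5:32  6:5  7:10
Giant step factor: 2^(-8) ≡ 3 (mod 59).
Scan 12·3^i mod 59 for i = 0, 1, …:
  i=0: 12   i=1: 36   i=2: 49   i=3: 29
  i=4: 28   i=5: 25   i=6: 16
Match at i=6, j=4: x = 6·8 + 4 = 52.

52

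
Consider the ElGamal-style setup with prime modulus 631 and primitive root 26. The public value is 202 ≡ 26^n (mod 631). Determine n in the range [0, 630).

404

Baby-step giant-step with m = ceil(sqrt(630)) = 26.
Baby table (26^j mod 631 for j=0..25):
  0:1  1:26  2:45  3:539  4:132  5:277  6:261  7:476
  8:387  9:597  10:378  11:363  12:604  13:560  14:47  15:591
  16:222  17:93  18:525  19:399  20:278  21:287  22:521  23:295
  24:98  25:24
Giant step factor: 26^(-26) ≡ 90 (mod 631).
Scan 202·90^i mod 631 for i = 0, 1, …:
  i=0: 202   i=1: 512   i=2: 17   i=3: 268
  i=4: 142   i=5: 160   i=6: 518   i=7: 557
  i=8: 281   i=9: 50     …   i=14: 302
  i=15: 47
Match at i=15, j=14: n = 15·26 + 14 = 404.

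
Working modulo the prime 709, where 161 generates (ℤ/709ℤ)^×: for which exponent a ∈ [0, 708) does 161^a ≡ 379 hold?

Baby-step giant-step with m = ceil(sqrt(708)) = 27.
Baby table (161^j mod 709 for j=0..26):
  0:1  1:161  2:397  3:107  4:211  5:648  6:105  7:598
  8:563  9:600  10:176  11:685  12:390  13:398  14:268  15:608
  16:46  17:316  18:537  19:668  20:489  21:30  22:576  23:566
  24:374  25:658  26:297
Giant step factor: 161^(-27) ≡ 70 (mod 709).
Scan 379·70^i mod 709 for i = 0, 1, …:
  i=0: 379   i=1: 297
Match at i=1, j=26: a = 1·27 + 26 = 53.

53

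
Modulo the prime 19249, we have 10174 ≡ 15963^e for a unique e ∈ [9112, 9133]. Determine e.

Compute 15963^9112 mod 19249 = 7556, then multiply by 15963 repeatedly:
  15963^9112=7556  15963^9113=2194  15963^9114=8891  15963^9115=4156  15963^9116=10174
Found 10174 at exponent 9116.

9116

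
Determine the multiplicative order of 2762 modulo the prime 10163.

5081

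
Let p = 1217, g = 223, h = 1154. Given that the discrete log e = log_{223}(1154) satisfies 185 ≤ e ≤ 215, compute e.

191

Compute 223^185 mod 1217 = 980, then multiply by 223 repeatedly:
  223^185=980  223^186=697  223^187=872  223^188=953  223^189=761
  223^190=540  223^191=1154
Found 1154 at exponent 191.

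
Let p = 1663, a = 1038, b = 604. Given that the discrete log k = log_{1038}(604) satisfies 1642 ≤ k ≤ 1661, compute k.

1661

Compute 1038^1642 mod 1663 = 804, then multiply by 1038 repeatedly:
  1038^1642=804  1038^1643=1389  1038^1644=1624  1038^1645=1093  1038^1646=368
  1038^1647=1157  1038^1648=280  1038^1649=1278  1038^1650=1153  1038^1651=1117
  1038^1652=335  1038^1653=163  1038^1654=1231  1038^1655=594  1038^1656=1262
  1038^1657=1175  1038^1658=671  1038^1659=1364  1038^1660=619  1038^1661=604
Found 604 at exponent 1661.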